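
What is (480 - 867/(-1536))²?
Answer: 60540110401/262144 ≈ 2.3094e+5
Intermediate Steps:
(480 - 867/(-1536))² = (480 - 867*(-1/1536))² = (480 + 289/512)² = (246049/512)² = 60540110401/262144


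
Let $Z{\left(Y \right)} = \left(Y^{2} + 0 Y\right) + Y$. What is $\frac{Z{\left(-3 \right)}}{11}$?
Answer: $\frac{6}{11} \approx 0.54545$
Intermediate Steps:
$Z{\left(Y \right)} = Y + Y^{2}$ ($Z{\left(Y \right)} = \left(Y^{2} + 0\right) + Y = Y^{2} + Y = Y + Y^{2}$)
$\frac{Z{\left(-3 \right)}}{11} = \frac{\left(-3\right) \left(1 - 3\right)}{11} = \left(-3\right) \left(-2\right) \frac{1}{11} = 6 \cdot \frac{1}{11} = \frac{6}{11}$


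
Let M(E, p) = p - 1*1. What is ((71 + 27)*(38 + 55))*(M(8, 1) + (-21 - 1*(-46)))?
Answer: 227850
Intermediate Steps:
M(E, p) = -1 + p (M(E, p) = p - 1 = -1 + p)
((71 + 27)*(38 + 55))*(M(8, 1) + (-21 - 1*(-46))) = ((71 + 27)*(38 + 55))*((-1 + 1) + (-21 - 1*(-46))) = (98*93)*(0 + (-21 + 46)) = 9114*(0 + 25) = 9114*25 = 227850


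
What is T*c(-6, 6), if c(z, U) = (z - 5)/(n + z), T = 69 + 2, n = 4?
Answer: 781/2 ≈ 390.50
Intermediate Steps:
T = 71
c(z, U) = (-5 + z)/(4 + z) (c(z, U) = (z - 5)/(4 + z) = (-5 + z)/(4 + z))
T*c(-6, 6) = 71*((-5 - 6)/(4 - 6)) = 71*(-11/(-2)) = 71*(-½*(-11)) = 71*(11/2) = 781/2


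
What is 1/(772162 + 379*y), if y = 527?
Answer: 1/971895 ≈ 1.0289e-6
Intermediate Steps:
1/(772162 + 379*y) = 1/(772162 + 379*527) = 1/(772162 + 199733) = 1/971895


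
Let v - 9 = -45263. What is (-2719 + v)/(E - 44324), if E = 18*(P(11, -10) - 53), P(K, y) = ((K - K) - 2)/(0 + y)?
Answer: 239865/226372 ≈ 1.0596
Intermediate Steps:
v = -45254 (v = 9 - 45263 = -45254)
P(K, y) = -2/y (P(K, y) = (0 - 2)/y = -2/y)
E = -4752/5 (E = 18*(-2/(-10) - 53) = 18*(-2*(-1/10) - 53) = 18*(1/5 - 53) = 18*(-264/5) = -4752/5 ≈ -950.40)
(-2719 + v)/(E - 44324) = (-2719 - 45254)/(-4752/5 - 44324) = -47973/(-226372/5) = -47973*(-5/226372) = 239865/226372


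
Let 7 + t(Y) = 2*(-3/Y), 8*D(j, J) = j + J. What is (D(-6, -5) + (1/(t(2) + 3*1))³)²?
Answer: 14295961/7529536 ≈ 1.8987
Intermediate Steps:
D(j, J) = J/8 + j/8 (D(j, J) = (j + J)/8 = (J + j)/8 = J/8 + j/8)
t(Y) = -7 - 6/Y (t(Y) = -7 + 2*(-3/Y) = -7 - 6/Y)
(D(-6, -5) + (1/(t(2) + 3*1))³)² = (((⅛)*(-5) + (⅛)*(-6)) + (1/((-7 - 6/2) + 3*1))³)² = ((-5/8 - ¾) + (1/((-7 - 6*½) + 3))³)² = (-11/8 + (1/((-7 - 3) + 3))³)² = (-11/8 + (1/(-10 + 3))³)² = (-11/8 + (1/(-7))³)² = (-11/8 + (-⅐)³)² = (-11/8 - 1/343)² = (-3781/2744)² = 14295961/7529536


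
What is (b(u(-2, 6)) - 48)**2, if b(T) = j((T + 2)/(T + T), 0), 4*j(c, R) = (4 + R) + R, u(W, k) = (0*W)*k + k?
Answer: 2209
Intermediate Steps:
u(W, k) = k (u(W, k) = 0*k + k = 0 + k = k)
j(c, R) = 1 + R/2 (j(c, R) = ((4 + R) + R)/4 = (4 + 2*R)/4 = 1 + R/2)
b(T) = 1 (b(T) = 1 + (1/2)*0 = 1 + 0 = 1)
(b(u(-2, 6)) - 48)**2 = (1 - 48)**2 = (-47)**2 = 2209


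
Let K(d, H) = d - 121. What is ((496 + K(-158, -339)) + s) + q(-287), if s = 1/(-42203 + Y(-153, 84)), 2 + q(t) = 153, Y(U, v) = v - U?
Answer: 15443487/41966 ≈ 368.00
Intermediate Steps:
q(t) = 151 (q(t) = -2 + 153 = 151)
K(d, H) = -121 + d
s = -1/41966 (s = 1/(-42203 + (84 - 1*(-153))) = 1/(-42203 + (84 + 153)) = 1/(-42203 + 237) = 1/(-41966) = -1/41966 ≈ -2.3829e-5)
((496 + K(-158, -339)) + s) + q(-287) = ((496 + (-121 - 158)) - 1/41966) + 151 = ((496 - 279) - 1/41966) + 151 = (217 - 1/41966) + 151 = 9106621/41966 + 151 = 15443487/41966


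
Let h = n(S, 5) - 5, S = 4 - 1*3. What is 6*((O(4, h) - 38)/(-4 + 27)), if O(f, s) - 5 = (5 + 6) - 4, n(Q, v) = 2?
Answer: -156/23 ≈ -6.7826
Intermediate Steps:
S = 1 (S = 4 - 3 = 1)
h = -3 (h = 2 - 5 = -3)
O(f, s) = 12 (O(f, s) = 5 + ((5 + 6) - 4) = 5 + (11 - 4) = 5 + 7 = 12)
6*((O(4, h) - 38)/(-4 + 27)) = 6*((12 - 38)/(-4 + 27)) = 6*(-26/23) = -156/23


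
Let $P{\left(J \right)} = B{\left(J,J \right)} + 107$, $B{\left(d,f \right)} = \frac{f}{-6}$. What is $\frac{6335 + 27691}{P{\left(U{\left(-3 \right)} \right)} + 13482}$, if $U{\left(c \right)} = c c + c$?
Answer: $\frac{17013}{6794} \approx 2.5041$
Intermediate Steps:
$B{\left(d,f \right)} = - \frac{f}{6}$ ($B{\left(d,f \right)} = f \left(- \frac{1}{6}\right) = - \frac{f}{6}$)
$U{\left(c \right)} = c + c^{2}$ ($U{\left(c \right)} = c^{2} + c = c + c^{2}$)
$P{\left(J \right)} = 107 - \frac{J}{6}$ ($P{\left(J \right)} = - \frac{J}{6} + 107 = 107 - \frac{J}{6}$)
$\frac{6335 + 27691}{P{\left(U{\left(-3 \right)} \right)} + 13482} = \frac{6335 + 27691}{\left(107 - \frac{\left(-3\right) \left(1 - 3\right)}{6}\right) + 13482} = \frac{34026}{\left(107 - \frac{\left(-3\right) \left(-2\right)}{6}\right) + 13482} = \frac{34026}{\left(107 - 1\right) + 13482} = \frac{34026}{106 + 13482} = \frac{34026}{13588} = 34026 \cdot \frac{1}{13588} = \frac{17013}{6794}$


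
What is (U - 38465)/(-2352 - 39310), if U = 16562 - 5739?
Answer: 13821/20831 ≈ 0.66348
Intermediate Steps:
U = 10823
(U - 38465)/(-2352 - 39310) = (10823 - 38465)/(-2352 - 39310) = -27642/(-41662) = -27642*(-1/41662) = 13821/20831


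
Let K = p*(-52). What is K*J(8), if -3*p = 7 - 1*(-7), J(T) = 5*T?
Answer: 29120/3 ≈ 9706.7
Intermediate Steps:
p = -14/3 (p = -(7 - 1*(-7))/3 = -(7 + 7)/3 = -1/3*14 = -14/3 ≈ -4.6667)
K = 728/3 (K = -14/3*(-52) = 728/3 ≈ 242.67)
K*J(8) = 728*(5*8)/3 = (728/3)*40 = 29120/3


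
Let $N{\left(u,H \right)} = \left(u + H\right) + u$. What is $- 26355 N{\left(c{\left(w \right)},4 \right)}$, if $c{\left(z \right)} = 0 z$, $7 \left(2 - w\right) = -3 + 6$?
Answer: $-105420$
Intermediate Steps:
$w = \frac{11}{7}$ ($w = 2 - \frac{-3 + 6}{7} = 2 - \frac{3}{7} = \frac{11}{7} \approx 1.5714$)
$c{\left(z \right)} = 0$
$N{\left(u,H \right)} = H + 2 u$ ($N{\left(u,H \right)} = \left(H + u\right) + u = H + 2 u$)
$- 26355 N{\left(c{\left(w \right)},4 \right)} = - 26355 \left(4 + 2 \cdot 0\right) = - 26355 \left(4 + 0\right) = \left(-26355\right) 4 = -105420$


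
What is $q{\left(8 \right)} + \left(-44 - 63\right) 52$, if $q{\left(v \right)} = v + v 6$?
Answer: $-5508$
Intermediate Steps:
$q{\left(v \right)} = 7 v$ ($q{\left(v \right)} = v + 6 v = 7 v$)
$q{\left(8 \right)} + \left(-44 - 63\right) 52 = 7 \cdot 8 + \left(-44 - 63\right) 52 = 56 - 5564 = -5508$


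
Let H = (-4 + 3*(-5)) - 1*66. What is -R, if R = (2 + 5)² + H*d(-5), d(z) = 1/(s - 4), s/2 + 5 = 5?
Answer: -281/4 ≈ -70.250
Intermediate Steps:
s = 0 (s = -10 + 2*5 = -10 + 10 = 0)
d(z) = -¼ (d(z) = 1/(0 - 4) = 1/(-4) = -¼)
H = -85 (H = (-4 - 15) - 66 = -19 - 66 = -85)
R = 281/4 (R = (2 + 5)² - 85*(-¼) = 7² + 85/4 = 49 + 85/4 = 281/4 ≈ 70.250)
-R = -1*281/4 = -281/4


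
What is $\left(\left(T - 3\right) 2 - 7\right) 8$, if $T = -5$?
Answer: $-184$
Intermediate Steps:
$\left(\left(T - 3\right) 2 - 7\right) 8 = \left(\left(-5 - 3\right) 2 - 7\right) 8 = \left(\left(-8\right) 2 - 7\right) 8 = \left(-16 - 7\right) 8 = \left(-23\right) 8 = -184$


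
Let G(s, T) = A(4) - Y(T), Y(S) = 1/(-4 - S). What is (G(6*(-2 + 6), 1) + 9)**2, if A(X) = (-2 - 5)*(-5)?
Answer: 48841/25 ≈ 1953.6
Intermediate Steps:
A(X) = 35 (A(X) = -7*(-5) = 35)
G(s, T) = 35 + 1/(4 + T) (G(s, T) = 35 - (-1)/(4 + T) = 35 + 1/(4 + T))
(G(6*(-2 + 6), 1) + 9)**2 = ((141 + 35*1)/(4 + 1) + 9)**2 = ((141 + 35)/5 + 9)**2 = ((1/5)*176 + 9)**2 = (176/5 + 9)**2 = (221/5)**2 = 48841/25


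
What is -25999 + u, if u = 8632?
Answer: -17367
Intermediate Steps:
-25999 + u = -25999 + 8632 = -17367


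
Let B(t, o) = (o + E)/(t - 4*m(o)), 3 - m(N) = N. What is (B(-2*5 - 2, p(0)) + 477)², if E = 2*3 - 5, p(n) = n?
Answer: 131033809/576 ≈ 2.2749e+5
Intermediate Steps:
m(N) = 3 - N
E = 1 (E = 6 - 5 = 1)
B(t, o) = (1 + o)/(-12 + t + 4*o) (B(t, o) = (o + 1)/(t - 4*(3 - o)) = (1 + o)/(t + (-12 + 4*o)) = (1 + o)/(-12 + t + 4*o))
(B(-2*5 - 2, p(0)) + 477)² = ((1 + 0)/(-12 + (-2*5 - 2) + 4*0) + 477)² = (1/(-12 + (-10 - 2) + 0) + 477)² = (1/(-12 - 12 + 0) + 477)² = (1/(-24) + 477)² = (-1/24*1 + 477)² = (-1/24 + 477)² = (11447/24)² = 131033809/576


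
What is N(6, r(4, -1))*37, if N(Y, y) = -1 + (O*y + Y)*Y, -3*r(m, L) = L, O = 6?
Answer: 1739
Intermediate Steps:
r(m, L) = -L/3
N(Y, y) = -1 + Y*(Y + 6*y) (N(Y, y) = -1 + (6*y + Y)*Y = -1 + (Y + 6*y)*Y = -1 + Y*(Y + 6*y))
N(6, r(4, -1))*37 = (-1 + 6² + 6*6*(-⅓*(-1)))*37 = (-1 + 36 + 6*6*(⅓))*37 = (-1 + 36 + 12)*37 = 47*37 = 1739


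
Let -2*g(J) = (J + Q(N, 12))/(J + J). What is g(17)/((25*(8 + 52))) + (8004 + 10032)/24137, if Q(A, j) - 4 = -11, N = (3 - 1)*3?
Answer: 183943063/246197400 ≈ 0.74714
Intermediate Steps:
N = 6 (N = 2*3 = 6)
Q(A, j) = -7 (Q(A, j) = 4 - 11 = -7)
g(J) = -(-7 + J)/(4*J) (g(J) = -(J - 7)/(2*(J + J)) = -(-7 + J)/(2*(2*J)) = -(-7 + J)*1/(2*J)/2 = -(-7 + J)/(4*J))
g(17)/((25*(8 + 52))) + (8004 + 10032)/24137 = ((1/4)*(7 - 1*17)/17)/((25*(8 + 52))) + (8004 + 10032)/24137 = ((1/4)*(1/17)*(7 - 17))/((25*60)) + 18036*(1/24137) = ((1/4)*(1/17)*(-10))/1500 + 18036/24137 = -5/34*1/1500 + 18036/24137 = -1/10200 + 18036/24137 = 183943063/246197400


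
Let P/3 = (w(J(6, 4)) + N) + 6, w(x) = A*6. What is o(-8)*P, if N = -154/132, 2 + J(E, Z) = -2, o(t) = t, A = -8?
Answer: 1036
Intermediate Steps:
J(E, Z) = -4 (J(E, Z) = -2 - 2 = -4)
w(x) = -48 (w(x) = -8*6 = -48)
N = -7/6 (N = -154*1/132 = -7/6 ≈ -1.1667)
P = -259/2 (P = 3*((-48 - 7/6) + 6) = 3*(-295/6 + 6) = 3*(-259/6) = -259/2 ≈ -129.50)
o(-8)*P = -8*(-259/2) = 1036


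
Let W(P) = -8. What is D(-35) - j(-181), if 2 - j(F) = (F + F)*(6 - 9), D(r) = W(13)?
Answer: 1076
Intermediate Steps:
D(r) = -8
j(F) = 2 + 6*F (j(F) = 2 - (F + F)*(6 - 9) = 2 - 2*F*(-3) = 2 - (-6)*F = 2 + 6*F)
D(-35) - j(-181) = -8 - (2 + 6*(-181)) = -8 - (2 - 1086) = -8 - 1*(-1084) = -8 + 1084 = 1076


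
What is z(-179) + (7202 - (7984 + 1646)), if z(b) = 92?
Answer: -2336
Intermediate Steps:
z(-179) + (7202 - (7984 + 1646)) = 92 + (7202 - (7984 + 1646)) = 92 + (7202 - 1*9630) = 92 + (7202 - 9630) = 92 - 2428 = -2336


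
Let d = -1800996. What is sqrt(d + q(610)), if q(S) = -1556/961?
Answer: 2*I*sqrt(432689678)/31 ≈ 1342.0*I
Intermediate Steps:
q(S) = -1556/961 (q(S) = -1556*1/961 = -1556/961)
sqrt(d + q(610)) = sqrt(-1800996 - 1556/961) = sqrt(-1730758712/961) = 2*I*sqrt(432689678)/31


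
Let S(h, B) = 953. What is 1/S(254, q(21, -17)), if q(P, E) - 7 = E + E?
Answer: 1/953 ≈ 0.0010493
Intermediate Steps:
q(P, E) = 7 + 2*E (q(P, E) = 7 + (E + E) = 7 + 2*E)
1/S(254, q(21, -17)) = 1/953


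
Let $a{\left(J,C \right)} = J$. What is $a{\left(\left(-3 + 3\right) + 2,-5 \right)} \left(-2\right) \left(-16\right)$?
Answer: $64$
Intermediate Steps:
$a{\left(\left(-3 + 3\right) + 2,-5 \right)} \left(-2\right) \left(-16\right) = \left(\left(-3 + 3\right) + 2\right) \left(-2\right) \left(-16\right) = \left(0 + 2\right) \left(-2\right) \left(-16\right) = 2 \left(-2\right) \left(-16\right) = \left(-4\right) \left(-16\right) = 64$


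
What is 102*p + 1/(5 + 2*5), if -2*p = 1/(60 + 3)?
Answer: -26/35 ≈ -0.74286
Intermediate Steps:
p = -1/126 (p = -1/(2*(60 + 3)) = -½/63 = -½*1/63 = -1/126 ≈ -0.0079365)
102*p + 1/(5 + 2*5) = 102*(-1/126) + 1/(5 + 2*5) = -17/21 + 1/(5 + 10) = -17/21 + 1/15 = -26/35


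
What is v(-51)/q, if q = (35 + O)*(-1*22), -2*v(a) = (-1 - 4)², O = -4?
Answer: 25/1364 ≈ 0.018328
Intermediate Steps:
v(a) = -25/2 (v(a) = -(-1 - 4)²/2 = -½*(-5)² = -½*25 = -25/2)
q = -682 (q = (35 - 4)*(-1*22) = 31*(-22) = -682)
v(-51)/q = -25/2/(-682) = -25/2*(-1/682) = 25/1364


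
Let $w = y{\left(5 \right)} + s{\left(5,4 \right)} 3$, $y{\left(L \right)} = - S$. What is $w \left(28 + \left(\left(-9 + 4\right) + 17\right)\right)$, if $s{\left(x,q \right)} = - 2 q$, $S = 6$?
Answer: $-1200$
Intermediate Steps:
$y{\left(L \right)} = -6$ ($y{\left(L \right)} = \left(-1\right) 6 = -6$)
$w = -30$ ($w = -6 + \left(-2\right) 4 \cdot 3 = -6 - 24 = -30$)
$w \left(28 + \left(\left(-9 + 4\right) + 17\right)\right) = - 30 \left(28 + \left(\left(-9 + 4\right) + 17\right)\right) = - 30 \left(28 + \left(-5 + 17\right)\right) = - 30 \left(28 + 12\right) = \left(-30\right) 40 = -1200$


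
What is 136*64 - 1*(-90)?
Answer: 8794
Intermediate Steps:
136*64 - 1*(-90) = 8704 + 90 = 8794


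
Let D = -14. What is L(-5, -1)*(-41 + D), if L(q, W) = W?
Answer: 55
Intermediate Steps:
L(-5, -1)*(-41 + D) = -(-41 - 14) = -1*(-55) = 55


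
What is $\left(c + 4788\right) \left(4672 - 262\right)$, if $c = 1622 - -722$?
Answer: $31452120$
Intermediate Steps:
$c = 2344$ ($c = 1622 + 722 = 2344$)
$\left(c + 4788\right) \left(4672 - 262\right) = \left(2344 + 4788\right) \left(4672 - 262\right) = 7132 \cdot 4410 = 31452120$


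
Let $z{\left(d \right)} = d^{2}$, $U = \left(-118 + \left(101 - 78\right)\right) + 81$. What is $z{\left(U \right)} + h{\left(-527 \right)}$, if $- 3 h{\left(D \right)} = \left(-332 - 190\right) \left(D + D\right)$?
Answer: $-183200$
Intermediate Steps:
$h{\left(D \right)} = 348 D$ ($h{\left(D \right)} = - \frac{\left(-332 - 190\right) \left(D + D\right)}{3} = - \frac{\left(-522\right) 2 D}{3} = - \frac{\left(-1044\right) D}{3} = 348 D$)
$U = -14$ ($U = \left(-118 + \left(101 - 78\right)\right) + 81 = \left(-118 + 23\right) + 81 = -95 + 81 = -14$)
$z{\left(U \right)} + h{\left(-527 \right)} = \left(-14\right)^{2} + 348 \left(-527\right) = 196 - 183396 = -183200$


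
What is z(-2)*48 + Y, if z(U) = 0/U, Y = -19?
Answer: -19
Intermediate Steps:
z(U) = 0
z(-2)*48 + Y = 0*48 - 19 = 0 - 19 = -19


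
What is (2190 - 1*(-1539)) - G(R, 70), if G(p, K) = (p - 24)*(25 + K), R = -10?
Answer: 6959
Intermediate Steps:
G(p, K) = (-24 + p)*(25 + K)
(2190 - 1*(-1539)) - G(R, 70) = (2190 - 1*(-1539)) - (-600 - 24*70 + 25*(-10) + 70*(-10)) = (2190 + 1539) - (-600 - 1680 - 250 - 700) = 3729 - 1*(-3230) = 3729 + 3230 = 6959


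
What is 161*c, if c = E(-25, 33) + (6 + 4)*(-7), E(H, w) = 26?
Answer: -7084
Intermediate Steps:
c = -44 (c = 26 + (6 + 4)*(-7) = 26 + 10*(-7) = 26 - 70 = -44)
161*c = 161*(-44) = -7084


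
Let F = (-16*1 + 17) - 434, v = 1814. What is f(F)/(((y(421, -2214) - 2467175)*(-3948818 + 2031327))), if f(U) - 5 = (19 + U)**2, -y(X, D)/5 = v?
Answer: 171401/4748177501295 ≈ 3.6098e-8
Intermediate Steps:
y(X, D) = -9070 (y(X, D) = -5*1814 = -9070)
F = -433 (F = (-16 + 17) - 434 = 1 - 434 = -433)
f(U) = 5 + (19 + U)**2
f(F)/(((y(421, -2214) - 2467175)*(-3948818 + 2031327))) = (5 + (19 - 433)**2)/(((-9070 - 2467175)*(-3948818 + 2031327))) = (5 + (-414)**2)/((-2476245*(-1917491))) = (5 + 171396)/4748177501295 = 171401*(1/4748177501295) = 171401/4748177501295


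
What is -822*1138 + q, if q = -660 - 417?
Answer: -936513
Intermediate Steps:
q = -1077
-822*1138 + q = -822*1138 - 1077 = -935436 - 1077 = -936513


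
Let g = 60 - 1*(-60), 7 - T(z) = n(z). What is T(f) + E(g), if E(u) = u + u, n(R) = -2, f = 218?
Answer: 249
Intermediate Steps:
T(z) = 9 (T(z) = 7 - 1*(-2) = 7 + 2 = 9)
g = 120 (g = 60 + 60 = 120)
E(u) = 2*u
T(f) + E(g) = 9 + 2*120 = 9 + 240 = 249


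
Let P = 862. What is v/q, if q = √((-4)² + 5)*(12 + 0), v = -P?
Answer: -431*√21/126 ≈ -15.675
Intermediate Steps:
v = -862 (v = -1*862 = -862)
q = 12*√21 (q = √(16 + 5)*12 = √21*12 = 12*√21 ≈ 54.991)
v/q = -862*√21/252 = -431*√21/126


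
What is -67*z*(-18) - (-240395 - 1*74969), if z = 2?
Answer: 317776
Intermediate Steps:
-67*z*(-18) - (-240395 - 1*74969) = -67*2*(-18) - (-240395 - 1*74969) = -134*(-18) - (-240395 - 74969) = 2412 - 1*(-315364) = 2412 + 315364 = 317776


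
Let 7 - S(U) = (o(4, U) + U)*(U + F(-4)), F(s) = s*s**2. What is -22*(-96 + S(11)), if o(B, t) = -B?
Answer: -6204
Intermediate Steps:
F(s) = s**3
S(U) = 7 - (-64 + U)*(-4 + U) (S(U) = 7 - (-1*4 + U)*(U + (-4)**3) = 7 - (-4 + U)*(U - 64) = 7 - (-4 + U)*(-64 + U) = 7 - (-64 + U)*(-4 + U))
-22*(-96 + S(11)) = -22*(-96 + (-249 - 1*11**2 + 68*11)) = -22*(-96 + (-249 - 1*121 + 748)) = -22*(-96 + (-249 - 121 + 748)) = -22*(-96 + 378) = -22*282 = -6204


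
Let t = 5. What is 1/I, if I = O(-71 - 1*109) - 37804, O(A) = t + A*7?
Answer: -1/39059 ≈ -2.5602e-5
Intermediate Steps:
O(A) = 5 + 7*A (O(A) = 5 + A*7 = 5 + 7*A)
I = -39059 (I = (5 + 7*(-71 - 1*109)) - 37804 = (5 + 7*(-71 - 109)) - 37804 = (5 + 7*(-180)) - 37804 = (5 - 1260) - 37804 = -1255 - 37804 = -39059)
1/I = 1/(-39059) = -1/39059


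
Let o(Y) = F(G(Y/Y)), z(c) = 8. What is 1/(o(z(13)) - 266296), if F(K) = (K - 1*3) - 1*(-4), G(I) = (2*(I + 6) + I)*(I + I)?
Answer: -1/266265 ≈ -3.7557e-6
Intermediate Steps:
G(I) = 2*I*(12 + 3*I) (G(I) = (2*(6 + I) + I)*(2*I) = ((12 + 2*I) + I)*(2*I) = (12 + 3*I)*(2*I) = 2*I*(12 + 3*I))
F(K) = 1 + K (F(K) = (K - 3) + 4 = (-3 + K) + 4 = 1 + K)
o(Y) = 31 (o(Y) = 1 + 6*(Y/Y)*(4 + Y/Y) = 1 + 6*1*(4 + 1) = 1 + 6*1*5 = 1 + 30 = 31)
1/(o(z(13)) - 266296) = 1/(31 - 266296) = 1/(-266265) = -1/266265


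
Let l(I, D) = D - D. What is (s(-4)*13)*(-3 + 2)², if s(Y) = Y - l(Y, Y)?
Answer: -52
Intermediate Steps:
l(I, D) = 0
s(Y) = Y (s(Y) = Y - 1*0 = Y + 0 = Y)
(s(-4)*13)*(-3 + 2)² = (-4*13)*(-3 + 2)² = -52*(-1)² = -52*1 = -52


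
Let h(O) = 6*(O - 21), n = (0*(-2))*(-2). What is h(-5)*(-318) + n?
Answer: 49608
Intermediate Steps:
n = 0 (n = 0*(-2) = 0)
h(O) = -126 + 6*O (h(O) = 6*(-21 + O) = -126 + 6*O)
h(-5)*(-318) + n = (-126 + 6*(-5))*(-318) + 0 = (-126 - 30)*(-318) + 0 = -156*(-318) + 0 = 49608 + 0 = 49608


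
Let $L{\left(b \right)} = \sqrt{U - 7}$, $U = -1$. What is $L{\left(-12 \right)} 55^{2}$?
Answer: $6050 i \sqrt{2} \approx 8556.0 i$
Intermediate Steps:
$L{\left(b \right)} = 2 i \sqrt{2}$ ($L{\left(b \right)} = \sqrt{-1 - 7} = \sqrt{-8} = 2 i \sqrt{2}$)
$L{\left(-12 \right)} 55^{2} = 2 i \sqrt{2} \cdot 55^{2} = 2 i \sqrt{2} \cdot 3025 = 6050 i \sqrt{2}$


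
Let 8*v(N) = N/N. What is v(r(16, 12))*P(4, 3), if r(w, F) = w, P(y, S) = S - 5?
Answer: -¼ ≈ -0.25000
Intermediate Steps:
P(y, S) = -5 + S
v(N) = ⅛ (v(N) = (N/N)/8 = (⅛)*1 = ⅛)
v(r(16, 12))*P(4, 3) = (-5 + 3)/8 = (⅛)*(-2) = -¼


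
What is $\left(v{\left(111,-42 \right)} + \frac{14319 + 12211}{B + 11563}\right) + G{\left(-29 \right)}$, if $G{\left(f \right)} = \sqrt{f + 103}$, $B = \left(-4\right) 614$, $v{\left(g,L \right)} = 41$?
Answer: $\frac{57131}{1301} + \sqrt{74} \approx 52.515$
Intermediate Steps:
$B = -2456$
$G{\left(f \right)} = \sqrt{103 + f}$
$\left(v{\left(111,-42 \right)} + \frac{14319 + 12211}{B + 11563}\right) + G{\left(-29 \right)} = \left(41 + \frac{14319 + 12211}{-2456 + 11563}\right) + \sqrt{103 - 29} = \left(41 + \frac{26530}{9107}\right) + \sqrt{74} = \left(41 + 26530 \cdot \frac{1}{9107}\right) + \sqrt{74} = \left(41 + \frac{3790}{1301}\right) + \sqrt{74} = \frac{57131}{1301} + \sqrt{74}$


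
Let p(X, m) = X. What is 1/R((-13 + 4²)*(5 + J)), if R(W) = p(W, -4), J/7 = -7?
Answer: -1/132 ≈ -0.0075758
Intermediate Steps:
J = -49 (J = 7*(-7) = -49)
R(W) = W
1/R((-13 + 4²)*(5 + J)) = 1/((-13 + 4²)*(5 - 49)) = 1/((-13 + 16)*(-44)) = 1/(3*(-44)) = 1/(-132) = -1/132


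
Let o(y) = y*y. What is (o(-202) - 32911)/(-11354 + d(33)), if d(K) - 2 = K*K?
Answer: -2631/3421 ≈ -0.76907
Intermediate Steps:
d(K) = 2 + K² (d(K) = 2 + K*K = 2 + K²)
o(y) = y²
(o(-202) - 32911)/(-11354 + d(33)) = ((-202)² - 32911)/(-11354 + (2 + 33²)) = (40804 - 32911)/(-11354 + (2 + 1089)) = 7893/(-11354 + 1091) = 7893/(-10263) = 7893*(-1/10263) = -2631/3421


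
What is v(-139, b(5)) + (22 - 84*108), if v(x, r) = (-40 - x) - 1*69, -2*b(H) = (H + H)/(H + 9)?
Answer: -9020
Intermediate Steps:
b(H) = -H/(9 + H) (b(H) = -(H + H)/(2*(H + 9)) = -2*H/(2*(9 + H)) = -H/(9 + H))
v(x, r) = -109 - x (v(x, r) = (-40 - x) - 69 = -109 - x)
v(-139, b(5)) + (22 - 84*108) = (-109 - 1*(-139)) + (22 - 84*108) = (-109 + 139) + (22 - 9072) = 30 - 9050 = -9020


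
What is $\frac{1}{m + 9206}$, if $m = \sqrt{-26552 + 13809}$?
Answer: $\frac{9206}{84763179} - \frac{i \sqrt{12743}}{84763179} \approx 0.00010861 - 1.3318 \cdot 10^{-6} i$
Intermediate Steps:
$m = i \sqrt{12743}$ ($m = \sqrt{-12743} = i \sqrt{12743} \approx 112.88 i$)
$\frac{1}{m + 9206} = \frac{1}{i \sqrt{12743} + 9206} = \frac{1}{9206 + i \sqrt{12743}}$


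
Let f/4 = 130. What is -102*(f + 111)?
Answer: -64362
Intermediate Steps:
f = 520 (f = 4*130 = 520)
-102*(f + 111) = -102*(520 + 111) = -102*631 = -64362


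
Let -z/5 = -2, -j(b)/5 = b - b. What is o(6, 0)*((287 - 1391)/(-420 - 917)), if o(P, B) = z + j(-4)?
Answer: 11040/1337 ≈ 8.2573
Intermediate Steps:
j(b) = 0 (j(b) = -5*(b - b) = -5*0 = 0)
z = 10 (z = -5*(-2) = 10)
o(P, B) = 10 (o(P, B) = 10 + 0 = 10)
o(6, 0)*((287 - 1391)/(-420 - 917)) = 10*((287 - 1391)/(-420 - 917)) = 10*(-1104/(-1337)) = 10*(-1104*(-1/1337)) = 10*(1104/1337) = 11040/1337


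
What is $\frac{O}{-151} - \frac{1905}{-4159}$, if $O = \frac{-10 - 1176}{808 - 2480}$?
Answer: $\frac{238013293}{525015524} \approx 0.45335$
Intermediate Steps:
$O = \frac{593}{836}$ ($O = - \frac{1186}{-1672} = \left(-1186\right) \left(- \frac{1}{1672}\right) = \frac{593}{836} \approx 0.70933$)
$\frac{O}{-151} - \frac{1905}{-4159} = \frac{593}{836 \left(-151\right)} - \frac{1905}{-4159} = \frac{593}{836} \left(- \frac{1}{151}\right) - - \frac{1905}{4159} = - \frac{593}{126236} + \frac{1905}{4159} = \frac{238013293}{525015524}$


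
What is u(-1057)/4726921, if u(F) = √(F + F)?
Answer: I*√2114/4726921 ≈ 9.7269e-6*I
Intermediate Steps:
u(F) = √2*√F (u(F) = √(2*F) = √2*√F)
u(-1057)/4726921 = (√2*√(-1057))/4726921 = (√2*(I*√1057))*(1/4726921) = (I*√2114)*(1/4726921) = I*√2114/4726921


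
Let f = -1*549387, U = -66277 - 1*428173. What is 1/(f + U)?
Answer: -1/1043837 ≈ -9.5800e-7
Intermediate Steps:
U = -494450 (U = -66277 - 428173 = -494450)
f = -549387
1/(f + U) = 1/(-549387 - 494450) = 1/(-1043837) = -1/1043837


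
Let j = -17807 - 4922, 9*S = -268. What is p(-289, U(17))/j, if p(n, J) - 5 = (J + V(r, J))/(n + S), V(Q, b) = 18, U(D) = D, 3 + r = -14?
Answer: -14030/65209501 ≈ -0.00021515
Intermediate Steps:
r = -17 (r = -3 - 14 = -17)
S = -268/9 (S = (1/9)*(-268) = -268/9 ≈ -29.778)
p(n, J) = 5 + (18 + J)/(-268/9 + n) (p(n, J) = 5 + (J + 18)/(n - 268/9) = 5 + (18 + J)/(-268/9 + n))
j = -22729
p(-289, U(17))/j = ((-1178 + 9*17 + 45*(-289))/(-268 + 9*(-289)))/(-22729) = ((-1178 + 153 - 13005)/(-268 - 2601))*(-1/22729) = (-14030/(-2869))*(-1/22729) = -1/2869*(-14030)*(-1/22729) = (14030/2869)*(-1/22729) = -14030/65209501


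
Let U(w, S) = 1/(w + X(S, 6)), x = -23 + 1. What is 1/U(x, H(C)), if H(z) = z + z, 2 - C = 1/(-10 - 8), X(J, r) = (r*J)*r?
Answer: 126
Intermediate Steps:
X(J, r) = J*r² (X(J, r) = (J*r)*r = J*r²)
C = 37/18 (C = 2 - 1/(-10 - 8) = 2 - 1/(-18) = 2 - 1*(-1/18) = 2 + 1/18 = 37/18 ≈ 2.0556)
x = -22
H(z) = 2*z
U(w, S) = 1/(w + 36*S) (U(w, S) = 1/(w + S*6²) = 1/(w + S*36) = 1/(w + 36*S))
1/U(x, H(C)) = 1/(1/(-22 + 36*(2*(37/18)))) = 1/(1/(-22 + 36*(37/9))) = 1/(1/(-22 + 148)) = 1/(1/126) = 126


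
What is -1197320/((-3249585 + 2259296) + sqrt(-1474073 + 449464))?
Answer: 118569282548/98067332813 + 119732*I*sqrt(1024609)/98067332813 ≈ 1.2091 + 0.0012358*I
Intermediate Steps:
-1197320/((-3249585 + 2259296) + sqrt(-1474073 + 449464)) = -1197320/(-990289 + sqrt(-1024609)) = -1197320/(-990289 + I*sqrt(1024609))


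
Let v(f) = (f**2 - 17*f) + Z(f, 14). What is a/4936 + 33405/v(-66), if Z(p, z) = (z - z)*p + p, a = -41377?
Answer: -4920437/2226136 ≈ -2.2103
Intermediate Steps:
Z(p, z) = p (Z(p, z) = 0*p + p = 0 + p = p)
v(f) = f**2 - 16*f (v(f) = (f**2 - 17*f) + f = f**2 - 16*f)
a/4936 + 33405/v(-66) = -41377/4936 + 33405/((-66*(-16 - 66))) = -41377*1/4936 + 33405/((-66*(-82))) = -41377/4936 + 33405/5412 = -41377/4936 + 33405*(1/5412) = -41377/4936 + 11135/1804 = -4920437/2226136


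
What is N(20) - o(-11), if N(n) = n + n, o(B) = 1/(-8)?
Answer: 321/8 ≈ 40.125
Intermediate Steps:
o(B) = -1/8
N(n) = 2*n
N(20) - o(-11) = 2*20 - 1*(-1/8) = 40 + 1/8 = 321/8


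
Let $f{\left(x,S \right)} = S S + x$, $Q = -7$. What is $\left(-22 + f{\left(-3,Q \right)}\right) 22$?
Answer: $528$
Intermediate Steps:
$f{\left(x,S \right)} = x + S^{2}$ ($f{\left(x,S \right)} = S^{2} + x = x + S^{2}$)
$\left(-22 + f{\left(-3,Q \right)}\right) 22 = \left(-22 - \left(3 - \left(-7\right)^{2}\right)\right) 22 = \left(-22 + \left(-3 + 49\right)\right) 22 = \left(-22 + 46\right) 22 = 24 \cdot 22 = 528$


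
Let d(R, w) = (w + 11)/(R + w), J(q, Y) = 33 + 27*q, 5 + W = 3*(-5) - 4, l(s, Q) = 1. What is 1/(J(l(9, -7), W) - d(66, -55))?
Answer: 1/64 ≈ 0.015625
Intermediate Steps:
W = -24 (W = -5 + (3*(-5) - 4) = -5 + (-15 - 4) = -5 - 19 = -24)
d(R, w) = (11 + w)/(R + w)
1/(J(l(9, -7), W) - d(66, -55)) = 1/((33 + 27*1) - (11 - 55)/(66 - 55)) = 1/((33 + 27) - (-44)/11) = 1/(60 - (-44)/11) = 1/(60 - 1*(-4)) = 1/(60 + 4) = 1/64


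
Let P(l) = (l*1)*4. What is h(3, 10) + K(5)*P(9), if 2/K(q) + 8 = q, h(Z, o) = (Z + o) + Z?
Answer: -8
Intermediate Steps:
h(Z, o) = o + 2*Z
K(q) = 2/(-8 + q)
P(l) = 4*l (P(l) = l*4 = 4*l)
h(3, 10) + K(5)*P(9) = (10 + 2*3) + (2/(-8 + 5))*(4*9) = (10 + 6) + (2/(-3))*36 = 16 + (2*(-1/3))*36 = 16 - 2/3*36 = 16 - 24 = -8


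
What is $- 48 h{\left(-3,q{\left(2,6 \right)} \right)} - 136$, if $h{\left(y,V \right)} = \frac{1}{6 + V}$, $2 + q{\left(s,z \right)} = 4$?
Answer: $-142$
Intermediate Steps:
$q{\left(s,z \right)} = 2$ ($q{\left(s,z \right)} = -2 + 4 = 2$)
$- 48 h{\left(-3,q{\left(2,6 \right)} \right)} - 136 = - \frac{48}{6 + 2} - 136 = - \frac{48}{8} - 136 = \left(-48\right) \frac{1}{8} - 136 = -6 - 136 = -142$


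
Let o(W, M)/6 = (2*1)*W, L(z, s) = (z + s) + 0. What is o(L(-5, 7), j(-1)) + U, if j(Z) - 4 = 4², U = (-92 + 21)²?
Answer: 5065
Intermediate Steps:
U = 5041 (U = (-71)² = 5041)
j(Z) = 20 (j(Z) = 4 + 4² = 4 + 16 = 20)
L(z, s) = s + z (L(z, s) = (s + z) + 0 = s + z)
o(W, M) = 12*W (o(W, M) = 6*((2*1)*W) = 6*(2*W) = 12*W)
o(L(-5, 7), j(-1)) + U = 12*(7 - 5) + 5041 = 12*2 + 5041 = 24 + 5041 = 5065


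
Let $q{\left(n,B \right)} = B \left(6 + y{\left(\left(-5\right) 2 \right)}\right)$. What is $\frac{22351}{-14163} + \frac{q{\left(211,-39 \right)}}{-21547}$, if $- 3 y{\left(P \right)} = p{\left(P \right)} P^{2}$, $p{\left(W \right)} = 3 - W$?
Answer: $- \frac{717637555}{305170161} \approx -2.3516$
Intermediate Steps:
$y{\left(P \right)} = - \frac{P^{2} \left(3 - P\right)}{3}$ ($y{\left(P \right)} = - \frac{\left(3 - P\right) P^{2}}{3} = - \frac{P^{2} \left(3 - P\right)}{3}$)
$q{\left(n,B \right)} = - \frac{1282 B}{3}$ ($q{\left(n,B \right)} = B \left(6 + \frac{\left(\left(-5\right) 2\right)^{2} \left(-3 - 10\right)}{3}\right) = B \left(6 + \frac{\left(-10\right)^{2} \left(-3 - 10\right)}{3}\right) = B \left(6 + \frac{1}{3} \cdot 100 \left(-13\right)\right) = B \left(6 - \frac{1300}{3}\right) = B \left(- \frac{1282}{3}\right) = - \frac{1282 B}{3}$)
$\frac{22351}{-14163} + \frac{q{\left(211,-39 \right)}}{-21547} = \frac{22351}{-14163} + \frac{\left(- \frac{1282}{3}\right) \left(-39\right)}{-21547} = 22351 \left(- \frac{1}{14163}\right) + 16666 \left(- \frac{1}{21547}\right) = - \frac{22351}{14163} - \frac{16666}{21547} = - \frac{717637555}{305170161}$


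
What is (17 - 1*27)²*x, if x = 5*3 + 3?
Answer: 1800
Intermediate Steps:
x = 18 (x = 15 + 3 = 18)
(17 - 1*27)²*x = (17 - 1*27)²*18 = (17 - 27)²*18 = (-10)²*18 = 100*18 = 1800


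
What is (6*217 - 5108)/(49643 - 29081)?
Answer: -1903/10281 ≈ -0.18510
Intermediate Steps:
(6*217 - 5108)/(49643 - 29081) = (1302 - 5108)/20562 = -3806*1/20562 = -1903/10281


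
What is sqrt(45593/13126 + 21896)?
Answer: sqrt(3773101370614)/13126 ≈ 147.98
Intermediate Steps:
sqrt(45593/13126 + 21896) = sqrt(287452489/13126) = sqrt(3773101370614)/13126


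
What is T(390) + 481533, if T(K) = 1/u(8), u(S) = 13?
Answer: 6259930/13 ≈ 4.8153e+5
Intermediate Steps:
T(K) = 1/13
T(390) + 481533 = 1/13 + 481533 = 6259930/13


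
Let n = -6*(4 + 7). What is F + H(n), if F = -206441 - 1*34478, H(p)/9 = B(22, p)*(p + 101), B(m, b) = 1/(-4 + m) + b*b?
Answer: 2262477/2 ≈ 1.1312e+6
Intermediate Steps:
n = -66 (n = -6*11 = -66)
B(m, b) = b² + 1/(-4 + m) (B(m, b) = 1/(-4 + m) + b² = b² + 1/(-4 + m))
H(p) = 9*(101 + p)*(1/18 + p²) (H(p) = 9*(((1 - 4*p² + 22*p²)/(-4 + 22))*(p + 101)) = 9*(((1 + 18*p²)/18)*(101 + p)) = 9*((1/18 + p²)*(101 + p)) = 9*((101 + p)*(1/18 + p²)) = 9*(101 + p)*(1/18 + p²))
F = -240919 (F = -206441 - 34478 = -240919)
F + H(n) = -240919 + (1 + 18*(-66)²)*(101 - 66)/2 = -240919 + (½)*(1 + 18*4356)*35 = -240919 + (½)*(1 + 78408)*35 = -240919 + (½)*78409*35 = -240919 + 2744315/2 = 2262477/2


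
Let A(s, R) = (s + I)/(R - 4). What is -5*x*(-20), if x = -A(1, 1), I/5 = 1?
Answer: 200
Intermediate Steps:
I = 5 (I = 5*1 = 5)
A(s, R) = (5 + s)/(-4 + R) (A(s, R) = (s + 5)/(R - 4) = (5 + s)/(-4 + R))
x = 2 (x = -(5 + 1)/(-4 + 1) = -6/(-3) = -(-1)*6/3 = -1*(-2) = 2)
-5*x*(-20) = -5*2*(-20) = -10*(-20) = 200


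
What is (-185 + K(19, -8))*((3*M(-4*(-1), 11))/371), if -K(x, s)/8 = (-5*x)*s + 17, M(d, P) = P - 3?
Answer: -153624/371 ≈ -414.08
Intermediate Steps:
M(d, P) = -3 + P
K(x, s) = -136 + 40*s*x (K(x, s) = -8*((-5*x)*s + 17) = -8*(-5*s*x + 17) = -8*(17 - 5*s*x) = -136 + 40*s*x)
(-185 + K(19, -8))*((3*M(-4*(-1), 11))/371) = (-185 + (-136 + 40*(-8)*19))*((3*(-3 + 11))/371) = (-185 + (-136 - 6080))*((3*8)*(1/371)) = (-185 - 6216)*(24*(1/371)) = -6401*24/371 = -153624/371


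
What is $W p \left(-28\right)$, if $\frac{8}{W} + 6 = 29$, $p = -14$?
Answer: $\frac{3136}{23} \approx 136.35$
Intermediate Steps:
$W = \frac{8}{23}$ ($W = \frac{8}{-6 + 29} = \frac{8}{23} \approx 0.34783$)
$W p \left(-28\right) = \frac{8}{23} \left(-14\right) \left(-28\right) = \left(- \frac{112}{23}\right) \left(-28\right) = \frac{3136}{23}$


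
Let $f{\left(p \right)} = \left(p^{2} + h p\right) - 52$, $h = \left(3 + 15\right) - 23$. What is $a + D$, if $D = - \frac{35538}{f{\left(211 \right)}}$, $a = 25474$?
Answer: $\frac{552946349}{21707} \approx 25473.0$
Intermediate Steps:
$h = -5$ ($h = 18 - 23 = -5$)
$f{\left(p \right)} = -52 + p^{2} - 5 p$ ($f{\left(p \right)} = \left(p^{2} - 5 p\right) - 52 = -52 + p^{2} - 5 p$)
$D = - \frac{17769}{21707}$ ($D = - \frac{35538}{-52 + 211^{2} - 1055} = - \frac{35538}{-52 + 44521 - 1055} = - \frac{35538}{43414} = \left(-35538\right) \frac{1}{43414} = - \frac{17769}{21707} \approx -0.81858$)
$a + D = 25474 - \frac{17769}{21707} = \frac{552946349}{21707}$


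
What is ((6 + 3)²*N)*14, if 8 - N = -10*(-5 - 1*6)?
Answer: -115668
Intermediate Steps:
N = -102 (N = 8 - (-10)*(-5 - 1*6) = 8 - (-10)*(-5 - 6) = 8 - (-10)*(-11) = 8 - 1*110 = 8 - 110 = -102)
((6 + 3)²*N)*14 = ((6 + 3)²*(-102))*14 = (9²*(-102))*14 = (81*(-102))*14 = -8262*14 = -115668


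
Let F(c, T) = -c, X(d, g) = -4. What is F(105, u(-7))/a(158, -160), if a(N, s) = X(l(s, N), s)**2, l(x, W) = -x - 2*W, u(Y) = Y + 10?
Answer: -105/16 ≈ -6.5625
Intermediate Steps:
u(Y) = 10 + Y
a(N, s) = 16 (a(N, s) = (-4)**2 = 16)
F(105, u(-7))/a(158, -160) = -1*105/16 = -105*1/16 = -105/16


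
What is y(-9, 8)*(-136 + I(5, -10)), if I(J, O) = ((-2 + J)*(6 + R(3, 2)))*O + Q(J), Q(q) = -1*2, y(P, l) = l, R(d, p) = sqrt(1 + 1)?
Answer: -2544 - 240*sqrt(2) ≈ -2883.4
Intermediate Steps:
R(d, p) = sqrt(2)
Q(q) = -2
I(J, O) = -2 + O*(-2 + J)*(6 + sqrt(2)) (I(J, O) = ((-2 + J)*(6 + sqrt(2)))*O - 2 = O*(-2 + J)*(6 + sqrt(2)) - 2 = -2 + O*(-2 + J)*(6 + sqrt(2)))
y(-9, 8)*(-136 + I(5, -10)) = 8*(-136 + (-2 - 12*(-10) - 2*(-10)*sqrt(2) + 6*5*(-10) + 5*(-10)*sqrt(2))) = 8*(-136 + (-2 + 120 + 20*sqrt(2) - 300 - 50*sqrt(2))) = 8*(-136 + (-182 - 30*sqrt(2))) = 8*(-318 - 30*sqrt(2)) = -2544 - 240*sqrt(2)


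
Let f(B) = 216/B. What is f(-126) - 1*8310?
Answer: -58182/7 ≈ -8311.7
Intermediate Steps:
f(-126) - 1*8310 = 216/(-126) - 1*8310 = 216*(-1/126) - 8310 = -12/7 - 8310 = -58182/7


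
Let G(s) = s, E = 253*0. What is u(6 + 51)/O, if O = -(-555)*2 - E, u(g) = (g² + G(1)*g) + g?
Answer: 1121/370 ≈ 3.0297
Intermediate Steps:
E = 0
u(g) = g² + 2*g (u(g) = (g² + 1*g) + g = (g² + g) + g = (g + g²) + g = g² + 2*g)
O = 1110 (O = -(-555)*2 - 1*0 = -37*(-30) + 0 = 1110 + 0 = 1110)
u(6 + 51)/O = ((6 + 51)*(2 + (6 + 51)))/1110 = (57*(2 + 57))*(1/1110) = (57*59)*(1/1110) = 3363*(1/1110) = 1121/370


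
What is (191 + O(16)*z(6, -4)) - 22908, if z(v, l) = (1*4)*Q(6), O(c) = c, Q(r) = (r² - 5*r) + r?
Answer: -21949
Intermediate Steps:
Q(r) = r² - 4*r
z(v, l) = 48 (z(v, l) = (1*4)*(6*(-4 + 6)) = 4*(6*2) = 4*12 = 48)
(191 + O(16)*z(6, -4)) - 22908 = (191 + 16*48) - 22908 = (191 + 768) - 22908 = 959 - 22908 = -21949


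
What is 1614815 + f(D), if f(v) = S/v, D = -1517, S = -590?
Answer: 2449674945/1517 ≈ 1.6148e+6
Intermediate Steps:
f(v) = -590/v
1614815 + f(D) = 1614815 - 590/(-1517) = 1614815 - 590*(-1/1517) = 1614815 + 590/1517 = 2449674945/1517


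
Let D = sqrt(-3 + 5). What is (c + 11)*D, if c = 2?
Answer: 13*sqrt(2) ≈ 18.385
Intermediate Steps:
D = sqrt(2) ≈ 1.4142
(c + 11)*D = (2 + 11)*sqrt(2) = 13*sqrt(2)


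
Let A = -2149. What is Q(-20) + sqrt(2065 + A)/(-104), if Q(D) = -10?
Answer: -10 - I*sqrt(21)/52 ≈ -10.0 - 0.088126*I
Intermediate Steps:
Q(-20) + sqrt(2065 + A)/(-104) = -10 + sqrt(2065 - 2149)/(-104) = -10 + sqrt(-84)*(-1/104) = -10 + (2*I*sqrt(21))*(-1/104) = -10 - I*sqrt(21)/52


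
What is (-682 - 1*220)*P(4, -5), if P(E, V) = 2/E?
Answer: -451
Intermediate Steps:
(-682 - 1*220)*P(4, -5) = (-682 - 1*220)*(2/4) = (-682 - 220)*(2*(¼)) = -902*½ = -451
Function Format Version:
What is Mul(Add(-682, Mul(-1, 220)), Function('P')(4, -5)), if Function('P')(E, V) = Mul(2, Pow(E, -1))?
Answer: -451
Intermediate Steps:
Mul(Add(-682, Mul(-1, 220)), Function('P')(4, -5)) = Mul(Add(-682, Mul(-1, 220)), Mul(2, Pow(4, -1))) = Mul(Add(-682, -220), Mul(2, Rational(1, 4))) = Mul(-902, Rational(1, 2)) = -451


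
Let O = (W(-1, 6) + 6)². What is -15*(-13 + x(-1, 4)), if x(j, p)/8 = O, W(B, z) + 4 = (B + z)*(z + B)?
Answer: -87285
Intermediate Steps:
W(B, z) = -4 + (B + z)² (W(B, z) = -4 + (B + z)*(z + B) = -4 + (B + z)*(B + z) = -4 + (B + z)²)
O = 729 (O = ((-4 + (-1 + 6)²) + 6)² = ((-4 + 5²) + 6)² = ((-4 + 25) + 6)² = (21 + 6)² = 27² = 729)
x(j, p) = 5832 (x(j, p) = 8*729 = 5832)
-15*(-13 + x(-1, 4)) = -15*(-13 + 5832) = -15*5819 = -87285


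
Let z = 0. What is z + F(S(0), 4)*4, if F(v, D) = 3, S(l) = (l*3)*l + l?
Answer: 12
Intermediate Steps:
S(l) = l + 3*l² (S(l) = (3*l)*l + l = 3*l² + l = l + 3*l²)
z + F(S(0), 4)*4 = 0 + 3*4 = 0 + 12 = 12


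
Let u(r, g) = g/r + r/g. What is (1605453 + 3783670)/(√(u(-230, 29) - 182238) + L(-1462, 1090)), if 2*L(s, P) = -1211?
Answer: -43529940446510/7322009937 - 10778246*I*√8107926610670/7322009937 ≈ -5945.1 - 4191.5*I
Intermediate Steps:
L(s, P) = -1211/2 (L(s, P) = (½)*(-1211) = -1211/2)
(1605453 + 3783670)/(√(u(-230, 29) - 182238) + L(-1462, 1090)) = (1605453 + 3783670)/(√((29/(-230) - 230/29) - 182238) - 1211/2) = 5389123/(√((29*(-1/230) - 230*1/29) - 182238) - 1211/2) = 5389123/(√((-29/230 - 230/29) - 182238) - 1211/2) = 5389123/(√(-53741/6670 - 182238) - 1211/2) = 5389123/(√(-1215581201/6670) - 1211/2) = 5389123/(I*√8107926610670/6670 - 1211/2) = 5389123/(-1211/2 + I*√8107926610670/6670)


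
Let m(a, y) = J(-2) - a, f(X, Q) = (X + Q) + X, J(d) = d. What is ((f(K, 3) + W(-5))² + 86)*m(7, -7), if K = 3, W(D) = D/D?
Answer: -1674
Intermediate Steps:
W(D) = 1
f(X, Q) = Q + 2*X (f(X, Q) = (Q + X) + X = Q + 2*X)
m(a, y) = -2 - a
((f(K, 3) + W(-5))² + 86)*m(7, -7) = (((3 + 2*3) + 1)² + 86)*(-2 - 1*7) = (((3 + 6) + 1)² + 86)*(-2 - 7) = ((9 + 1)² + 86)*(-9) = (10² + 86)*(-9) = (100 + 86)*(-9) = 186*(-9) = -1674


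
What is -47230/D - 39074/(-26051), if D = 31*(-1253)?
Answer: 2748140112/1011898993 ≈ 2.7158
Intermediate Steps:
D = -38843
-47230/D - 39074/(-26051) = -47230/(-38843) - 39074/(-26051) = -47230*(-1/38843) - 39074*(-1/26051) = 47230/38843 + 39074/26051 = 2748140112/1011898993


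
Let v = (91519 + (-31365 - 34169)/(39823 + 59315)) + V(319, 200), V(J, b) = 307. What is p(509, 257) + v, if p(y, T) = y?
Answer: 147642608/1599 ≈ 92334.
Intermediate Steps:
v = 146828717/1599 (v = (91519 + (-31365 - 34169)/(39823 + 59315)) + 307 = (91519 - 65534/99138) + 307 = (91519 - 65534*1/99138) + 307 = (91519 - 1057/1599) + 307 = 146337824/1599 + 307 = 146828717/1599 ≈ 91825.)
p(509, 257) + v = 509 + 146828717/1599 = 147642608/1599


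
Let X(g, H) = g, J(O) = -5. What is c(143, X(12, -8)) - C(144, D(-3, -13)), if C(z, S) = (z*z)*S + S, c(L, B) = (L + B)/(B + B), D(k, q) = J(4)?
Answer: 2488595/24 ≈ 1.0369e+5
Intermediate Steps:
D(k, q) = -5
c(L, B) = (B + L)/(2*B) (c(L, B) = (B + L)/((2*B)) = (B + L)*(1/(2*B)) = (B + L)/(2*B))
C(z, S) = S + S*z**2 (C(z, S) = z**2*S + S = S*z**2 + S = S + S*z**2)
c(143, X(12, -8)) - C(144, D(-3, -13)) = (1/2)*(12 + 143)/12 - (-5)*(1 + 144**2) = (1/2)*(1/12)*155 - (-5)*(1 + 20736) = 155/24 - (-5)*20737 = 155/24 - 1*(-103685) = 155/24 + 103685 = 2488595/24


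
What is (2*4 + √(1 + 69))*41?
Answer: 328 + 41*√70 ≈ 671.03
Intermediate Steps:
(2*4 + √(1 + 69))*41 = (8 + √70)*41 = 328 + 41*√70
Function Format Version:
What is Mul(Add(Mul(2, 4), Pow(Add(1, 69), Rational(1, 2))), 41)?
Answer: Add(328, Mul(41, Pow(70, Rational(1, 2)))) ≈ 671.03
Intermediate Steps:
Mul(Add(Mul(2, 4), Pow(Add(1, 69), Rational(1, 2))), 41) = Mul(Add(8, Pow(70, Rational(1, 2))), 41) = Add(328, Mul(41, Pow(70, Rational(1, 2))))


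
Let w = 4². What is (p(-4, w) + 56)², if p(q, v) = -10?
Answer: 2116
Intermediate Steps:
w = 16
(p(-4, w) + 56)² = (-10 + 56)² = 46² = 2116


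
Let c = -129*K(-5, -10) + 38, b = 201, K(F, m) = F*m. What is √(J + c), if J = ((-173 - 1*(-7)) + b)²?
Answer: I*√5187 ≈ 72.021*I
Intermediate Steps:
J = 1225 (J = ((-173 - 1*(-7)) + 201)² = ((-173 + 7) + 201)² = (-166 + 201)² = 35² = 1225)
c = -6412 (c = -(-645)*(-10) + 38 = -129*50 + 38 = -6450 + 38 = -6412)
√(J + c) = √(1225 - 6412) = √(-5187) = I*√5187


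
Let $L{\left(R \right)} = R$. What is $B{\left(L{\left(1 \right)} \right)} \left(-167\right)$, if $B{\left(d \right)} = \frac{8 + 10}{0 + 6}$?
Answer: $-501$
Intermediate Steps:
$B{\left(d \right)} = 3$ ($B{\left(d \right)} = \frac{18}{6} = 18 \cdot \frac{1}{6} = 3$)
$B{\left(L{\left(1 \right)} \right)} \left(-167\right) = 3 \left(-167\right) = -501$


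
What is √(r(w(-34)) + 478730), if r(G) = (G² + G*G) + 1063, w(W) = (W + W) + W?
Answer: √500601 ≈ 707.53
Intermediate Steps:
w(W) = 3*W (w(W) = 2*W + W = 3*W)
r(G) = 1063 + 2*G² (r(G) = (G² + G²) + 1063 = 2*G² + 1063 = 1063 + 2*G²)
√(r(w(-34)) + 478730) = √((1063 + 2*(3*(-34))²) + 478730) = √((1063 + 2*(-102)²) + 478730) = √((1063 + 2*10404) + 478730) = √((1063 + 20808) + 478730) = √(21871 + 478730) = √500601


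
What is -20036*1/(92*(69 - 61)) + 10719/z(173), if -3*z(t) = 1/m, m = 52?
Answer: -307683185/184 ≈ -1.6722e+6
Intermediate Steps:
z(t) = -1/156 (z(t) = -⅓/52 = -⅓*1/52 = -1/156)
-20036*1/(92*(69 - 61)) + 10719/z(173) = -20036*1/(92*(69 - 61)) + 10719/(-1/156) = -20036/(92*8) + 10719*(-156) = -20036/736 - 1672164 = -20036*1/736 - 1672164 = -5009/184 - 1672164 = -307683185/184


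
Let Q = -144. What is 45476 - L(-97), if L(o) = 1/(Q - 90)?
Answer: 10641385/234 ≈ 45476.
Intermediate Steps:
L(o) = -1/234 (L(o) = 1/(-144 - 90) = 1/(-234) = -1/234)
45476 - L(-97) = 45476 - 1*(-1/234) = 45476 + 1/234 = 10641385/234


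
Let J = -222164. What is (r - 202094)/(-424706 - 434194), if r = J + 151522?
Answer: 22728/71575 ≈ 0.31754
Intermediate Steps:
r = -70642 (r = -222164 + 151522 = -70642)
(r - 202094)/(-424706 - 434194) = (-70642 - 202094)/(-424706 - 434194) = -272736/(-858900) = -272736*(-1/858900) = 22728/71575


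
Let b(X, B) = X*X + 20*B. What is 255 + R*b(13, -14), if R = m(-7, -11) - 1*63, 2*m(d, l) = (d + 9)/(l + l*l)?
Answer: 797169/110 ≈ 7247.0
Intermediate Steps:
m(d, l) = (9 + d)/(2*(l + l²)) (m(d, l) = ((d + 9)/(l + l*l))/2 = ((9 + d)/(l + l²))/2 = (9 + d)/(2*(l + l²)))
R = -6929/110 (R = (½)*(9 - 7)/(-11*(1 - 11)) - 1*63 = (½)*(-1/11)*2/(-10) - 63 = (½)*(-1/11)*(-⅒)*2 - 63 = 1/110 - 63 = -6929/110 ≈ -62.991)
b(X, B) = X² + 20*B
255 + R*b(13, -14) = 255 - 6929*(13² + 20*(-14))/110 = 255 - 6929*(169 - 280)/110 = 255 - 6929/110*(-111) = 255 + 769119/110 = 797169/110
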